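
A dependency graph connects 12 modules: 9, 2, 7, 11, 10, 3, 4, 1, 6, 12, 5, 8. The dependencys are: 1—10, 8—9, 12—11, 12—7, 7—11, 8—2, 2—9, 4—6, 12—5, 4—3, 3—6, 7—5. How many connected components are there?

Starting from 1 we can reach 1, 10. That is one component of size 2.
Starting from 2 we can reach 2, 8, 9. That is one component of size 3.
Starting from 3 we can reach 3, 4, 6. That is one component of size 3.
Starting from 5 we can reach 5, 7, 11, 12. That is one component of size 4.
Total: 4 components.

4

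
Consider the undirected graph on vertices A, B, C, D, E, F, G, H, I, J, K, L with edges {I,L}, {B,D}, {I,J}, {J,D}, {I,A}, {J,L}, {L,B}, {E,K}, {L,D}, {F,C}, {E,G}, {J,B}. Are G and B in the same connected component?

No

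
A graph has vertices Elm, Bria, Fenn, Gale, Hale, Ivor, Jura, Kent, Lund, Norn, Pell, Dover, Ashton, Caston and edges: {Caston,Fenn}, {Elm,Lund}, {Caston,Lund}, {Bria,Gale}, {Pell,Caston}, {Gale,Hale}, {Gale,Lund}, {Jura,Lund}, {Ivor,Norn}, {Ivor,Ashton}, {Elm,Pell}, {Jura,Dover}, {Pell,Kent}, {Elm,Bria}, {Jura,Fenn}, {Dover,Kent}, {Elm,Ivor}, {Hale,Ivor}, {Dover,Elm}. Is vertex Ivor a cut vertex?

Yes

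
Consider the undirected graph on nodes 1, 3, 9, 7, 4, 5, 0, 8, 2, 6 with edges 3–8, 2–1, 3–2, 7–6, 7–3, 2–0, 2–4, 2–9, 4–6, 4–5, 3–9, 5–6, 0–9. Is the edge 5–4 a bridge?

No

After removing 5–4, the path 5-6-4 still connects them, so the edge is not a bridge.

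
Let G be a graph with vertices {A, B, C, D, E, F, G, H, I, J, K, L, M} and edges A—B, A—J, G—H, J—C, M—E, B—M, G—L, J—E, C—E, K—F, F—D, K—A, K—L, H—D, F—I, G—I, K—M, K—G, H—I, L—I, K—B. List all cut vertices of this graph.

K

Removing K increases the component count from 1 to 2, so K is a cut vertex.
By contrast removing M leaves 1 component; it is not a cut vertex. No other vertex is a cut vertex either.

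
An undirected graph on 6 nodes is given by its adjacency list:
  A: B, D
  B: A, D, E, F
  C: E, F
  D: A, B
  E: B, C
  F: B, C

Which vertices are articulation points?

B

Removing B increases the component count from 1 to 2, so B is a cut vertex.
By contrast removing D leaves 1 component; it is not a cut vertex. No other vertex is a cut vertex either.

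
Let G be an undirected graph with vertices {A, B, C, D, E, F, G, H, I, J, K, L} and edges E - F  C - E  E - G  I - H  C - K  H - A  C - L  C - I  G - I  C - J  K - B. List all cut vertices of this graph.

C, E, H, I, K

Removing C increases the component count from 2 to 5, so C is a cut vertex.
Removing E increases the component count from 2 to 3, so E is a cut vertex.
Removing H increases the component count from 2 to 3, so H is a cut vertex.
Likewise I, K are cut vertices.
By contrast removing G leaves 2 components; it is not a cut vertex. No other vertex is a cut vertex either.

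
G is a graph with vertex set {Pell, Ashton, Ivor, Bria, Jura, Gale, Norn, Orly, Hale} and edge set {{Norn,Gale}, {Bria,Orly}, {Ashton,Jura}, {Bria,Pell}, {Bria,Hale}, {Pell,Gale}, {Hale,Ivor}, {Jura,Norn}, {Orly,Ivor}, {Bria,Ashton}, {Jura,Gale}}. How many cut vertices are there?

1

Removing Bria increases the component count from 1 to 2, so Bria is a cut vertex.
By contrast removing Hale leaves 1 component; it is not a cut vertex. No other vertex is a cut vertex either.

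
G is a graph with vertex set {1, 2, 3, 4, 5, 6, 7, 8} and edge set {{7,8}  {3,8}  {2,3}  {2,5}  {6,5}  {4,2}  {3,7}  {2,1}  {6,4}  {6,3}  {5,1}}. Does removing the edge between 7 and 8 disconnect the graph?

After removing 7-8, the path 7-3-8 still connects them, so the edge is not a bridge.

No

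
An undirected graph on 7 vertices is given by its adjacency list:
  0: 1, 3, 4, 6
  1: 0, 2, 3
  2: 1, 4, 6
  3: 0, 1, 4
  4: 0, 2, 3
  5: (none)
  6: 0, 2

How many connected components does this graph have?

2

5 is isolated — a component by itself.
Starting from 0 we can reach 0, 1, 2, 3, 4, 6. That is one component of size 6.
Total: 2 components.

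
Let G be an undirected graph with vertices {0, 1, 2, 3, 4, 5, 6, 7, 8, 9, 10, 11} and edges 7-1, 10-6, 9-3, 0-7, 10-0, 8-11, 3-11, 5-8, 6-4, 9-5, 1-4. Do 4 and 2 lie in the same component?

The component containing 4 is {0, 1, 4, 6, 7, 10}, and 2 is not in it.

No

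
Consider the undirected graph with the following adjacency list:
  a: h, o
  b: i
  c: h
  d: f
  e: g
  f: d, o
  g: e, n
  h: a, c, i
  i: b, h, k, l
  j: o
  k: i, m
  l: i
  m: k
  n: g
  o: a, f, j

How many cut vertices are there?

Removing a increases the component count from 2 to 3, so a is a cut vertex.
Removing f increases the component count from 2 to 3, so f is a cut vertex.
Removing g increases the component count from 2 to 3, so g is a cut vertex.
Likewise h, i, k, o are cut vertices.
By contrast removing e leaves 2 components; it is not a cut vertex. No other vertex is a cut vertex either.

7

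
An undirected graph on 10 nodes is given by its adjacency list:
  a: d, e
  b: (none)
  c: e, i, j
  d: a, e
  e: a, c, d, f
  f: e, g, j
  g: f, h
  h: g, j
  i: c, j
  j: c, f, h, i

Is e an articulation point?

Yes

Deleting e raises the number of components from 2 to 3, so e is a cut vertex.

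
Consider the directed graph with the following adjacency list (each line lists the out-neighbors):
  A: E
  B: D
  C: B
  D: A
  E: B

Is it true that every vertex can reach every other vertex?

There is no directed path from D to C, so the graph is not strongly connected.

No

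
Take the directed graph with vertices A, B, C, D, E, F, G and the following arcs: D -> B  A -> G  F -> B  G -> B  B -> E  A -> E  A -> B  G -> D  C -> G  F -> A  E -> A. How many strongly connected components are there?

{A, B, D, E, G} are all mutually reachable — one SCC of size 5.
{F} is an SCC by itself.
{C} is an SCC by itself.
That gives 3 strongly connected components.

3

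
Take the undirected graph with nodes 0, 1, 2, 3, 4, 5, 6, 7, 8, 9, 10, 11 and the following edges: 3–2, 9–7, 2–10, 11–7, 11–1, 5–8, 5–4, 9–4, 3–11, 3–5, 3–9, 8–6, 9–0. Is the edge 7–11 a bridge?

No

After removing 7–11, the path 7-9-3-11 still connects them, so the edge is not a bridge.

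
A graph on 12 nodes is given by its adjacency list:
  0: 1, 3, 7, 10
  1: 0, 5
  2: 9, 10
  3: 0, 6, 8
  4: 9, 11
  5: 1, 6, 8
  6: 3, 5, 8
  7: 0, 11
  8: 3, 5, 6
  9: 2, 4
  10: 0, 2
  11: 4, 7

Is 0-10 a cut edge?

After removing 0-10, the path 0-7-11-4-9-2-10 still connects them, so the edge is not a bridge.

No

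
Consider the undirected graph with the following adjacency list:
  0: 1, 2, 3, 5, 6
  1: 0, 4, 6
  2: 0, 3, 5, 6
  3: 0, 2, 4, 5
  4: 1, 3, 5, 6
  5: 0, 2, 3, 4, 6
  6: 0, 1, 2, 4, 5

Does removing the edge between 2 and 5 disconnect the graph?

No

After removing 2-5, the path 2-0-5 still connects them, so the edge is not a bridge.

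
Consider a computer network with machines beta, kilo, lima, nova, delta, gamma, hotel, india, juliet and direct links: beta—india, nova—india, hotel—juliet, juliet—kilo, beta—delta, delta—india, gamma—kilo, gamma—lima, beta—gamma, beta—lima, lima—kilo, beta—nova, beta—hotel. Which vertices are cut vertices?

beta

Removing beta increases the component count from 1 to 2, so beta is a cut vertex.
By contrast removing gamma leaves 1 component; it is not a cut vertex. No other vertex is a cut vertex either.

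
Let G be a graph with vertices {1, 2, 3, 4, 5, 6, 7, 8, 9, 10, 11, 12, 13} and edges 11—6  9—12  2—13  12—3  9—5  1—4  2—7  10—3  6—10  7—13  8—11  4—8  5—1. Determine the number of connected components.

2

Starting from 2 we can reach 2, 7, 13. That is one component of size 3.
Starting from 1 we can reach 1, 3, 4, 5, 6, 8, 9, 10, 11, 12. That is one component of size 10.
Total: 2 components.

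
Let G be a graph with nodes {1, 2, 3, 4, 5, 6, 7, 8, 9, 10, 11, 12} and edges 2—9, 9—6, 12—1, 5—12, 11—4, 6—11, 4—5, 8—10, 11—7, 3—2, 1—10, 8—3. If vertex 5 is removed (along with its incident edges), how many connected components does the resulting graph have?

With 5 gone, the remaining components are: {1, 2, 3, 4, 6, 7, 8, 9, 10, 11, 12}.
That is 1 component.

1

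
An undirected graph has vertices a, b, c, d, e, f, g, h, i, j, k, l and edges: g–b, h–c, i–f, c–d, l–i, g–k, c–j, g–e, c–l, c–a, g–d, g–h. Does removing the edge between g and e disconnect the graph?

Yes

Removing g–e leaves no path between g and e: the component count goes from 1 to 2. So it is a bridge.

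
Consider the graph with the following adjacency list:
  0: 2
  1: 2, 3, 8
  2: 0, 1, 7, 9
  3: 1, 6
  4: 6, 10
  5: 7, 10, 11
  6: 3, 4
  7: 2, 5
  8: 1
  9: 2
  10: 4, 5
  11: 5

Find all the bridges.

The edges on the cycle 7-2-1-3-6-4-10-5-7 are not bridges since each lies on that cycle.
But removing 11-5 disconnects 11 from 5; removing 9-2 disconnects 9 from 2; removing 2-0 disconnects 2 from 0; removing 8-1 disconnects 8 from 1 — these are bridges.

0-2, 1-8, 11-5, 2-9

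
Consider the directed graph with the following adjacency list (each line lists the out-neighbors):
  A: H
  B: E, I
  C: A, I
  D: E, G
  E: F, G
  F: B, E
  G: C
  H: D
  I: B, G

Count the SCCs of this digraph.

1

{A, B, C, D, E, F, G, H, I} are all mutually reachable — one SCC of size 9.
That gives 1 strongly connected component.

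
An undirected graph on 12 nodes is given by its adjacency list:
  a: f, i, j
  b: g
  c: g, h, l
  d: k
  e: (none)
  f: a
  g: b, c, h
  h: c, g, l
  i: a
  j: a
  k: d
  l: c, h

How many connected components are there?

e is isolated — a component by itself.
Starting from d we can reach d, k. That is one component of size 2.
Starting from a we can reach a, f, i, j. That is one component of size 4.
Starting from b we can reach b, c, g, h, l. That is one component of size 5.
Total: 4 components.

4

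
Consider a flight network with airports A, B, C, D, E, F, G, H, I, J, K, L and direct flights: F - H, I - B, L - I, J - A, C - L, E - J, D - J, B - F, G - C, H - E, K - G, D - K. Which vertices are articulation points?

J

Removing J increases the component count from 1 to 2, so J is a cut vertex.
By contrast removing K leaves 1 component; it is not a cut vertex. No other vertex is a cut vertex either.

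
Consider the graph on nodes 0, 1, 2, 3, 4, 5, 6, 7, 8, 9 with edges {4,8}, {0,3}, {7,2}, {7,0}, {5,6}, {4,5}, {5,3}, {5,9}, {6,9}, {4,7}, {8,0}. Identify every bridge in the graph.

The edges on the cycle 5-6-9-5 are not bridges since each lies on that cycle.
But removing 2 - 7 disconnects 2 from 7 — this is a bridge.

2-7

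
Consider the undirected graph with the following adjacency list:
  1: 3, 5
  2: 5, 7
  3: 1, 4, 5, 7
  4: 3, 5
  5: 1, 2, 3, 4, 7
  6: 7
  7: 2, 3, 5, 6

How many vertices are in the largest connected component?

7

Starting from 1 we can reach 1, 2, 3, 4, 5, 6, 7. That is one component of size 7.
The largest has 7 vertices.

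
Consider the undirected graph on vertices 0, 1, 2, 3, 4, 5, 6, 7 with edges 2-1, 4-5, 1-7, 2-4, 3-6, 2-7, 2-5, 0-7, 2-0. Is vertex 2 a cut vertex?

Yes

Deleting 2 raises the number of components from 2 to 3, so 2 is a cut vertex.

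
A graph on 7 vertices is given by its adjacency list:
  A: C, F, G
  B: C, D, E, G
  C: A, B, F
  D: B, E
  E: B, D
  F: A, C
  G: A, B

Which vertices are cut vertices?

Removing B increases the component count from 1 to 2, so B is a cut vertex.
By contrast removing E leaves 1 component; it is not a cut vertex. No other vertex is a cut vertex either.

B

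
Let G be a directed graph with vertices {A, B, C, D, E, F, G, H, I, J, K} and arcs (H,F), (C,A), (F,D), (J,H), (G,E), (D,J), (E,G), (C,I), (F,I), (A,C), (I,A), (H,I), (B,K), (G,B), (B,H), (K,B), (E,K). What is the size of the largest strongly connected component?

4

{D, F, H, J} are all mutually reachable — one SCC of size 4.
{A, C, I} are all mutually reachable — one SCC of size 3.
{B, K} are all mutually reachable — one SCC of size 2.
{E, G} are all mutually reachable — one SCC of size 2.
The largest has 4 vertices.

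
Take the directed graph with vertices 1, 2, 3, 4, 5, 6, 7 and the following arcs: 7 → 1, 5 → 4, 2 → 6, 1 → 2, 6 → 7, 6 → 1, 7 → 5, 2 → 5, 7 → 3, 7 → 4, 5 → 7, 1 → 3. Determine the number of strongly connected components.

3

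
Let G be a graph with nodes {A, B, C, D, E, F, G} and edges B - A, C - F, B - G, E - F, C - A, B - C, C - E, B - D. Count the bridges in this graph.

The edges on the cycle C-E-F-C are not bridges since each lies on that cycle.
But removing G - B disconnects G from B; removing D - B disconnects D from B — these are bridges.
That makes 2 bridges.

2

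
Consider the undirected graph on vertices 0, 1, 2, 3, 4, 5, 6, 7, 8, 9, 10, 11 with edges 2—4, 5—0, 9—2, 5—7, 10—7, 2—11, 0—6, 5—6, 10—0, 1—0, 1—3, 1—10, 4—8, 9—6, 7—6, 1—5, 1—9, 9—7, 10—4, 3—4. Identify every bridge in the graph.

11-2, 4-8

The edges on the cycle 1-10-4-3-1 are not bridges since each lies on that cycle.
But removing 2—11 disconnects 2 from 11; removing 4—8 disconnects 4 from 8 — these are bridges.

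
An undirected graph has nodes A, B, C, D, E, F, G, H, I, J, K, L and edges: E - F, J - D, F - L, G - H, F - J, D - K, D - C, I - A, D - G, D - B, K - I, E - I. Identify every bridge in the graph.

The edges on the cycle E-F-J-D-K-I-E are not bridges since each lies on that cycle.
But removing G - H disconnects G from H; removing B - D disconnects B from D; removing D - C disconnects D from C; removing G - D disconnects G from D — these are bridges.
In total 6 edges are bridges.

A-I, B-D, C-D, D-G, F-L, G-H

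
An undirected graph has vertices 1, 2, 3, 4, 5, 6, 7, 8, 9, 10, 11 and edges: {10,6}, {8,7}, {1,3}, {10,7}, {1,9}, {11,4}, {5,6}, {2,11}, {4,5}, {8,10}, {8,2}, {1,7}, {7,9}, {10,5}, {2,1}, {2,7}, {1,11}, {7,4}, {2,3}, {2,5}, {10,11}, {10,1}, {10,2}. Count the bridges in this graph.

0

The edges on the cycle 2-1-3-2 are not bridges since each lies on that cycle.
Every edge lies on some cycle, so there are no bridges.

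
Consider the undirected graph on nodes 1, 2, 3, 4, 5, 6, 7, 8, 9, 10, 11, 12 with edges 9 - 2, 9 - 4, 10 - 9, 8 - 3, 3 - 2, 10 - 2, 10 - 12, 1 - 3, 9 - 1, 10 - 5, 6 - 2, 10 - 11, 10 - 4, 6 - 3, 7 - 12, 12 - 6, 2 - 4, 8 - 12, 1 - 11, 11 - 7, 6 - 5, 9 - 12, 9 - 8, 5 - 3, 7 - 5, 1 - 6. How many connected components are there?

Starting from 1 we can reach 1, 2, 3, 4, 5, 6, 7, 8, 9, 10, 11, 12. That is one component of size 12.
Total: 1 component.

1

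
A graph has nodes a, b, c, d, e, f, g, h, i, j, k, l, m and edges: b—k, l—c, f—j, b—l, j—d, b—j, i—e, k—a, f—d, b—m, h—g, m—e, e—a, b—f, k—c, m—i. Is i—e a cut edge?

No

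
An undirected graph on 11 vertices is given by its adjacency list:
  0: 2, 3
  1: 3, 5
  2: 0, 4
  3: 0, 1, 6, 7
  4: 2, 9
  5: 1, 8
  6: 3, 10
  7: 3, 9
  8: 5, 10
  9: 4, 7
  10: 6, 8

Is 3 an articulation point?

Deleting 3 raises the number of components from 1 to 2, so 3 is a cut vertex.

Yes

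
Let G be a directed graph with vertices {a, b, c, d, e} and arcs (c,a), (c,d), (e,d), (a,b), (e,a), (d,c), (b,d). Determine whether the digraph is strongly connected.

There is no directed path from a to e, so the graph is not strongly connected.

No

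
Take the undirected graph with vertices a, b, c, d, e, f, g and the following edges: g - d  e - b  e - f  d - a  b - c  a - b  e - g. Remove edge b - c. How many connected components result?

Before removal there is 1 component.
b - c is a bridge — removing it separates b's side from c's side.
After removal: 2 components.

2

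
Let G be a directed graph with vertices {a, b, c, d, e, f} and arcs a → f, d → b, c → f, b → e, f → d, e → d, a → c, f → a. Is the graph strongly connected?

No

There is no directed path from b to c, so the graph is not strongly connected.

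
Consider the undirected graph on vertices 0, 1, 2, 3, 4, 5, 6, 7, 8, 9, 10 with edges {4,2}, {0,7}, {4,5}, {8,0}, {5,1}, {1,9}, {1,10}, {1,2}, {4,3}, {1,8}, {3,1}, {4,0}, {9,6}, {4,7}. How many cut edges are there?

The edges on the cycle 4-3-1-5-4 are not bridges since each lies on that cycle.
But removing 9–6 disconnects 9 from 6; removing 9–1 disconnects 9 from 1; removing 10–1 disconnects 10 from 1 — these are bridges.
That makes 3 bridges.

3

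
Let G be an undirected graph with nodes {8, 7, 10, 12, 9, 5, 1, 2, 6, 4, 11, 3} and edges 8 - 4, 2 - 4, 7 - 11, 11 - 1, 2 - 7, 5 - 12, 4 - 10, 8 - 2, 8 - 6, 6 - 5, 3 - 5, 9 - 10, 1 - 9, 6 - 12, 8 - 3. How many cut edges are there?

0

The edges on the cycle 8-3-5-12-6-8 are not bridges since each lies on that cycle.
Every edge lies on some cycle, so there are no bridges.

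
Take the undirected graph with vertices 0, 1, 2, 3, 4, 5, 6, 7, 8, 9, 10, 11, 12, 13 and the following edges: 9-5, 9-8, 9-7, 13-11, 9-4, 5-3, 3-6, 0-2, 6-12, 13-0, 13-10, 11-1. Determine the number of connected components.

2

Starting from 0 we can reach 0, 1, 2, 10, 11, 13. That is one component of size 6.
Starting from 3 we can reach 3, 4, 5, 6, 7, 8, 9, 12. That is one component of size 8.
Total: 2 components.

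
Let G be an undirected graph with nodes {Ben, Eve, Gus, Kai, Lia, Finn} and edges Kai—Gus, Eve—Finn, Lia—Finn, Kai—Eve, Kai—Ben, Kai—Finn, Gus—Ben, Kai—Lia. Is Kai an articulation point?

Yes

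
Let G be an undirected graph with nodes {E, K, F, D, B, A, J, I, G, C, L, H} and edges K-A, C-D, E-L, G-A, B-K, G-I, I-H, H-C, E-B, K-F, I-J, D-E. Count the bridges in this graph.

3

The edges on the cycle G-I-H-C-D-E-B-K-A-G are not bridges since each lies on that cycle.
But removing F-K disconnects F from K; removing I-J disconnects I from J; removing L-E disconnects L from E — these are bridges.
That makes 3 bridges.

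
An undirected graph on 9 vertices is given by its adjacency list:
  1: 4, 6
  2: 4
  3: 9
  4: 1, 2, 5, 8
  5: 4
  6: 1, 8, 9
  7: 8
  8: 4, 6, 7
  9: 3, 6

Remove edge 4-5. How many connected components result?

Before removal there is 1 component.
4-5 is a bridge — removing it separates 4's side from 5's side.
After removal: 2 components.

2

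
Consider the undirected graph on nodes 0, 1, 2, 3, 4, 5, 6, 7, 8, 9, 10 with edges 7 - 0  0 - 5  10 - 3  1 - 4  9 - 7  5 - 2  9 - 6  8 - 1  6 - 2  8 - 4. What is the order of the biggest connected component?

Starting from 3 we can reach 3, 10. That is one component of size 2.
Starting from 1 we can reach 1, 4, 8. That is one component of size 3.
Starting from 0 we can reach 0, 2, 5, 6, 7, 9. That is one component of size 6.
The largest has 6 vertices.

6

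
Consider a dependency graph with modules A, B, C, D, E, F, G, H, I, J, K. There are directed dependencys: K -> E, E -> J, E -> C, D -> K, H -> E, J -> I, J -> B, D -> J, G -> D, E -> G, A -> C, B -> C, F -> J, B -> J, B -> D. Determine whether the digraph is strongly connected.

No

There is no directed path from K to H, so the graph is not strongly connected.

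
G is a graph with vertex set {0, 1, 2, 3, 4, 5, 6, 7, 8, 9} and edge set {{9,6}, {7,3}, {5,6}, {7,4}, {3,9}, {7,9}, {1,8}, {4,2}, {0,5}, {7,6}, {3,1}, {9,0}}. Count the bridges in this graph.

4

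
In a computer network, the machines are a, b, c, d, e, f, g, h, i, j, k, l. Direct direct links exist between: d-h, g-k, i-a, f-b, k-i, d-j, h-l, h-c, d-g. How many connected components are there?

e is isolated — a component by itself.
Starting from b we can reach b, f. That is one component of size 2.
Starting from a we can reach a, c, d, g, h, i, j, k, l. That is one component of size 9.
Total: 3 components.

3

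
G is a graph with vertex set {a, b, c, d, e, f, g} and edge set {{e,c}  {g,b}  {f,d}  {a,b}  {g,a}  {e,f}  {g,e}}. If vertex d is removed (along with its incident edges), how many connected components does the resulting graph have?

With d gone, the remaining components are: {a, b, c, e, f, g}.
That is 1 component.

1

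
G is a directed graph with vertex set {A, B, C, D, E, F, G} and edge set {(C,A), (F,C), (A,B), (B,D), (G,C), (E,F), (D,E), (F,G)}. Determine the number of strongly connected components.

{A, B, C, D, E, F, G} are all mutually reachable — one SCC of size 7.
That gives 1 strongly connected component.

1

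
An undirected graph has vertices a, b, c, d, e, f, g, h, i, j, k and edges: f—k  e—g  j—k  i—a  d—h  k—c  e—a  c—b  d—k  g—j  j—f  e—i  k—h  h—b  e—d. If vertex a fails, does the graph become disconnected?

No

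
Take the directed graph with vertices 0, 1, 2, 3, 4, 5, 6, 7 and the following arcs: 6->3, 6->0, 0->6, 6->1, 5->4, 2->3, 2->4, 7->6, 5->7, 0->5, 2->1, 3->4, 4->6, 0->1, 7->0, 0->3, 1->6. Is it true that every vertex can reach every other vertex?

No

There is no directed path from 0 to 2, so the graph is not strongly connected.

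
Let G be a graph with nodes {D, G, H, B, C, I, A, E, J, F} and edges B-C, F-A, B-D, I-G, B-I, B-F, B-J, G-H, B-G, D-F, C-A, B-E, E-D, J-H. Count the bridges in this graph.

The edges on the cycle B-E-D-B are not bridges since each lies on that cycle.
Every edge lies on some cycle, so there are no bridges.

0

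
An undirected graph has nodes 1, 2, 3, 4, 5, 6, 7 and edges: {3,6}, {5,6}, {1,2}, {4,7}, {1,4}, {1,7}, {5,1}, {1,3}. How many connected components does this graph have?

Starting from 1 we can reach 1, 2, 3, 4, 5, 6, 7. That is one component of size 7.
Total: 1 component.

1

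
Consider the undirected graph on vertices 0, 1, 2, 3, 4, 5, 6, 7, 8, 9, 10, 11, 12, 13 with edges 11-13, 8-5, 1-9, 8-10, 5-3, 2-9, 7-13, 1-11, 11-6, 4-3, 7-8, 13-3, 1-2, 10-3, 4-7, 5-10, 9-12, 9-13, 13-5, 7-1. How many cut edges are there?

2

The edges on the cycle 1-2-9-1 are not bridges since each lies on that cycle.
But removing 12-9 disconnects 12 from 9; removing 6-11 disconnects 6 from 11 — these are bridges.
That makes 2 bridges.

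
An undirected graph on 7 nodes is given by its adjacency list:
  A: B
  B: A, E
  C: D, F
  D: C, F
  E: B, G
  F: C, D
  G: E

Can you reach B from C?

The component containing C is {C, D, F}, and B is not in it.

No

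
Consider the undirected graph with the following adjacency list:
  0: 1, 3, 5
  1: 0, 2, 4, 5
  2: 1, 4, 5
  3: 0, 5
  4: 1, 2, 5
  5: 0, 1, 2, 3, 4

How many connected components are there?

1

Starting from 0 we can reach 0, 1, 2, 3, 4, 5. That is one component of size 6.
Total: 1 component.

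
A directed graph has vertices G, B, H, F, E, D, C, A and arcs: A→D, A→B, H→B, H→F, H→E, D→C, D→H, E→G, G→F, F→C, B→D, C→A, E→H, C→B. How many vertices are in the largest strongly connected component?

{A, B, C, D, E, F, G, H} are all mutually reachable — one SCC of size 8.
The largest has 8 vertices.

8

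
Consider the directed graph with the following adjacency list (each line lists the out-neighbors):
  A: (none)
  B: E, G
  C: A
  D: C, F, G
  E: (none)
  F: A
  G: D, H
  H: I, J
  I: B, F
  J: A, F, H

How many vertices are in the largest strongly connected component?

{B, D, G, H, I, J} are all mutually reachable — one SCC of size 6.
{E} is an SCC by itself.
{A} is an SCC by itself.
{C} is an SCC by itself.
{F} is an SCC by itself.
The largest has 6 vertices.

6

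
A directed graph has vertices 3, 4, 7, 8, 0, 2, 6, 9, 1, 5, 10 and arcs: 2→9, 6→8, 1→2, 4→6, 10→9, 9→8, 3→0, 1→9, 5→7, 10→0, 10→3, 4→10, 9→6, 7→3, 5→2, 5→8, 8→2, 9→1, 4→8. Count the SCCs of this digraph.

{1, 2, 6, 8, 9} are all mutually reachable — one SCC of size 5.
{10} is an SCC by itself.
{4} is an SCC by itself.
{0} is an SCC by itself.
{5} is an SCC by itself.
(and 2 more singleton SCCs)
That gives 7 strongly connected components.

7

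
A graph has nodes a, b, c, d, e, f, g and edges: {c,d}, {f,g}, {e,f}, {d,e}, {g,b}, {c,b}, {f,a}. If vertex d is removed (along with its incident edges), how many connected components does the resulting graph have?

With d gone, the remaining components are: {a, b, c, e, f, g}.
That is 1 component.

1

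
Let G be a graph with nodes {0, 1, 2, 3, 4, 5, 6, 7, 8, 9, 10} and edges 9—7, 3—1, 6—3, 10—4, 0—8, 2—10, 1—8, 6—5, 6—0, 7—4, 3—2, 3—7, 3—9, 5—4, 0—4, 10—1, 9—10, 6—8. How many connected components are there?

Starting from 0 we can reach 0, 1, 2, 3, 4, 5, 6, 7, 8, 9, 10. That is one component of size 11.
Total: 1 component.

1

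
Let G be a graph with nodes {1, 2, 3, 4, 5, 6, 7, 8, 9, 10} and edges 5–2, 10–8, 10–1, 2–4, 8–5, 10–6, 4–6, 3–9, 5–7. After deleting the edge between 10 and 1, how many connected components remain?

3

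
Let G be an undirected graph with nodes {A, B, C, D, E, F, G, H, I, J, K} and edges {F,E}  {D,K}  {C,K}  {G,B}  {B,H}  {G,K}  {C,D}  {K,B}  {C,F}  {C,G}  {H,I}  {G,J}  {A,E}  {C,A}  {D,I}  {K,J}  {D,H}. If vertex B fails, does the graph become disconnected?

No

Deleting B leaves 1 component (was 1) (its neighbors G, H, K remain connected to each other), so B is not a cut vertex.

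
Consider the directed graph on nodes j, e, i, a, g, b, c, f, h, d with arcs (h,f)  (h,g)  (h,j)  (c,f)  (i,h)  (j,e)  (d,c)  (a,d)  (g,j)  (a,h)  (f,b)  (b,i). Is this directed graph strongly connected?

No

There is no directed path from c to a, so the graph is not strongly connected.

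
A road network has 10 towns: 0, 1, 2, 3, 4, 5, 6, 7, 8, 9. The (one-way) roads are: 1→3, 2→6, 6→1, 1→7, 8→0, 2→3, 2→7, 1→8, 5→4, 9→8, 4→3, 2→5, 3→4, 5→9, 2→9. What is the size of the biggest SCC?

2

{3, 4} are all mutually reachable — one SCC of size 2.
{0} is an SCC by itself.
{6} is an SCC by itself.
{1} is an SCC by itself.
{2} is an SCC by itself.
(and 4 more singleton SCCs)
The largest has 2 vertices.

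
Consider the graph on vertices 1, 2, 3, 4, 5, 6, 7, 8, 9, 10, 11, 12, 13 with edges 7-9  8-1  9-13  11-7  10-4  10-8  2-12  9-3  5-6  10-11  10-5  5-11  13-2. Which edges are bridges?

1-8, 10-4, 10-8, 11-7, 12-2, 13-2, 13-9, 3-9, 5-6, 7-9

The edges on the cycle 10-5-11-10 are not bridges since each lies on that cycle.
But removing 3-9 disconnects 3 from 9; removing 11-7 disconnects 11 from 7; removing 8-1 disconnects 8 from 1; removing 10-4 disconnects 10 from 4 — these are bridges.
In total 10 edges are bridges.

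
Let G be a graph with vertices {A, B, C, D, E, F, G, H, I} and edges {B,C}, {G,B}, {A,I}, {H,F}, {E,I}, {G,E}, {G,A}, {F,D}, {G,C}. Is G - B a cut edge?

After removing G - B, the path G-C-B still connects them, so the edge is not a bridge.

No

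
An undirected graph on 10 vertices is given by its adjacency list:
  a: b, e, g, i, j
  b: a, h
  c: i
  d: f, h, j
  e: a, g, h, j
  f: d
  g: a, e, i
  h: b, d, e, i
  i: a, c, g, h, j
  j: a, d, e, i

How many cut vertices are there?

2

Removing d increases the component count from 1 to 2, so d is a cut vertex.
Removing i increases the component count from 1 to 2, so i is a cut vertex.
By contrast removing b leaves 1 component; it is not a cut vertex. No other vertex is a cut vertex either.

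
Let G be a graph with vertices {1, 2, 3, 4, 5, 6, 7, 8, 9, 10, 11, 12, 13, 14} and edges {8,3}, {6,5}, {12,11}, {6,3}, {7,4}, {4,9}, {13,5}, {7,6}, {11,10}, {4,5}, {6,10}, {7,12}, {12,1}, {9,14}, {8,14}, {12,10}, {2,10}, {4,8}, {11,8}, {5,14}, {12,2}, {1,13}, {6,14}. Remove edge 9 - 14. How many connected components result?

9 and 14 are still connected via 9-4-8-14, so the component count stays at 1.

1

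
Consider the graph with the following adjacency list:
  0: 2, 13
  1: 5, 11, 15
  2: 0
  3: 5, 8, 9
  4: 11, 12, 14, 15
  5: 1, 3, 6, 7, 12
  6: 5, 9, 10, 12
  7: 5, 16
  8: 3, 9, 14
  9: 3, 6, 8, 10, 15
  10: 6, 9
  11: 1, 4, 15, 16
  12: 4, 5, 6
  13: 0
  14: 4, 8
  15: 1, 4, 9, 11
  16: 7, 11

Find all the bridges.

The edges on the cycle 9-15-11-16-7-5-6-10-9 are not bridges since each lies on that cycle.
But removing 2-0 disconnects 2 from 0; removing 13-0 disconnects 13 from 0 — these are bridges.

0-13, 0-2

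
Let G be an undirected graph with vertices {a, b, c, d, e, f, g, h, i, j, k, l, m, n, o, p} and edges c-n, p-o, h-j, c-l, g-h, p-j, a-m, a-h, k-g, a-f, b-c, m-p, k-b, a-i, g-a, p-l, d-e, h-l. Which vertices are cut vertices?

a, c, p

Removing a increases the component count from 2 to 4, so a is a cut vertex.
Removing c increases the component count from 2 to 3, so c is a cut vertex.
Removing p increases the component count from 2 to 3, so p is a cut vertex.
By contrast removing n leaves 2 components; it is not a cut vertex. No other vertex is a cut vertex either.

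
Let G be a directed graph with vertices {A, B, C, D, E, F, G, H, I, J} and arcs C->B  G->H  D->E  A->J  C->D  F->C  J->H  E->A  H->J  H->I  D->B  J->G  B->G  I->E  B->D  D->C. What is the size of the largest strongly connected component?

{A, E, G, H, I, J} are all mutually reachable — one SCC of size 6.
{B, C, D} are all mutually reachable — one SCC of size 3.
{F} is an SCC by itself.
The largest has 6 vertices.

6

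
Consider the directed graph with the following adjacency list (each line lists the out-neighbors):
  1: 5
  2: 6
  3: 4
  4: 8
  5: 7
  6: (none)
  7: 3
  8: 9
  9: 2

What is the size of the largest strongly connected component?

{2} is an SCC by itself.
{4} is an SCC by itself.
{9} is an SCC by itself.
{6} is an SCC by itself.
{1} is an SCC by itself.
(and 4 more singleton SCCs)
The largest has 1 vertex.

1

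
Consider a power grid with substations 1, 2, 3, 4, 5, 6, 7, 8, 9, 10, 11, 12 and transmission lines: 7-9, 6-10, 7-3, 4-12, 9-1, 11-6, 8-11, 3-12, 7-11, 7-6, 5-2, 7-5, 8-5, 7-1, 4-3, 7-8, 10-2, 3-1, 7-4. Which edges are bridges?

none

The edges on the cycle 7-8-11-7 are not bridges since each lies on that cycle.
Every edge lies on some cycle, so there are no bridges.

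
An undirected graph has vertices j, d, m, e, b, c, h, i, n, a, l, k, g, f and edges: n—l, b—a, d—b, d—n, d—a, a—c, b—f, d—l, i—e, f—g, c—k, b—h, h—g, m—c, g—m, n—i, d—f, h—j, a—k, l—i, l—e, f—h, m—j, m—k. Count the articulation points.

1

Removing d increases the component count from 1 to 2, so d is a cut vertex.
By contrast removing c leaves 1 component; it is not a cut vertex. No other vertex is a cut vertex either.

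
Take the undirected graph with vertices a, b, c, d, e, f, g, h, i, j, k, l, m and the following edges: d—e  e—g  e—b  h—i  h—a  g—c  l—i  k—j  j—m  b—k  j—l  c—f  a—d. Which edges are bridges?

c-f, c-g, e-g, j-m

The edges on the cycle h-a-d-e-b-k-j-l-i-h are not bridges since each lies on that cycle.
But removing g—c disconnects g from c; removing m—j disconnects m from j; removing g—e disconnects g from e; removing c—f disconnects c from f — these are bridges.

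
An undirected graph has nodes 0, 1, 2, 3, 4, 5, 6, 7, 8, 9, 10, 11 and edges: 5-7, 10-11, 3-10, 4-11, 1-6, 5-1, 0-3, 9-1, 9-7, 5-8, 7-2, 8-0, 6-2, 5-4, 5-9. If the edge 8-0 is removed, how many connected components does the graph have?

1

8 and 0 are still connected via 8-5-4-11-10-3-0, so the component count stays at 1.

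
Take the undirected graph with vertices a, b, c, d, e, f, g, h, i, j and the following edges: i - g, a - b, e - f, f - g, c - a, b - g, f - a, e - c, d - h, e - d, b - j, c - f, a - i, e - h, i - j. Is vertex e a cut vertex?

Yes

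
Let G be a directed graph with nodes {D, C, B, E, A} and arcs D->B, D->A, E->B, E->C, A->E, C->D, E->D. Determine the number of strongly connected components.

{A, C, D, E} are all mutually reachable — one SCC of size 4.
{B} is an SCC by itself.
That gives 2 strongly connected components.

2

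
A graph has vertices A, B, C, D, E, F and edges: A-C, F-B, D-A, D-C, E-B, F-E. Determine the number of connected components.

2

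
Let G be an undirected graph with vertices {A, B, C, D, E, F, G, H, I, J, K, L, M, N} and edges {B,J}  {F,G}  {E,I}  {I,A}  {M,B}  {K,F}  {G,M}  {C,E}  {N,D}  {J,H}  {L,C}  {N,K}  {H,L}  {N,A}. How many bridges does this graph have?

1

The edges on the cycle N-K-F-G-M-B-J-H-L-C-E-I-A-N are not bridges since each lies on that cycle.
But removing N-D disconnects N from D — this is a bridge.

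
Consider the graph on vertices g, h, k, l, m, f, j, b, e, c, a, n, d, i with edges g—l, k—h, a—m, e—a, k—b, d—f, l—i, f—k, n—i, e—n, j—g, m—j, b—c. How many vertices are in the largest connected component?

8

Starting from b we can reach b, c, d, f, h, k. That is one component of size 6.
Starting from a we can reach a, e, g, i, j, l, m, n. That is one component of size 8.
The largest has 8 vertices.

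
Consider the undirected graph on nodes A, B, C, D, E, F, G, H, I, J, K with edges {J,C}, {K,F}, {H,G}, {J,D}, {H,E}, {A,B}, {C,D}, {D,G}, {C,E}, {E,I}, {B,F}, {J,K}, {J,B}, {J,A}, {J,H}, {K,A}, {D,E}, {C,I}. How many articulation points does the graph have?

Removing J increases the component count from 1 to 2, so J is a cut vertex.
By contrast removing E leaves 1 component; it is not a cut vertex. No other vertex is a cut vertex either.

1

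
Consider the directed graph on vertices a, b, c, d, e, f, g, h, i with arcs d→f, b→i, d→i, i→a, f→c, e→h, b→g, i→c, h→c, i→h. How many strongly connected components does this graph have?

{a} is an SCC by itself.
{h} is an SCC by itself.
{c} is an SCC by itself.
{e} is an SCC by itself.
{b} is an SCC by itself.
(and 4 more singleton SCCs)
That gives 9 strongly connected components.

9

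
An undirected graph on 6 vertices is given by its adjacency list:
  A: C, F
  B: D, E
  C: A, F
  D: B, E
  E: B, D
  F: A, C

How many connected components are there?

2

Starting from A we can reach A, C, F. That is one component of size 3.
Starting from B we can reach B, D, E. That is one component of size 3.
Total: 2 components.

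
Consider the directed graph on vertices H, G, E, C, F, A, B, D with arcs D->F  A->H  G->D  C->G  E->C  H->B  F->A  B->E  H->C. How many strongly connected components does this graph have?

{A, B, C, D, E, F, G, H} are all mutually reachable — one SCC of size 8.
That gives 1 strongly connected component.

1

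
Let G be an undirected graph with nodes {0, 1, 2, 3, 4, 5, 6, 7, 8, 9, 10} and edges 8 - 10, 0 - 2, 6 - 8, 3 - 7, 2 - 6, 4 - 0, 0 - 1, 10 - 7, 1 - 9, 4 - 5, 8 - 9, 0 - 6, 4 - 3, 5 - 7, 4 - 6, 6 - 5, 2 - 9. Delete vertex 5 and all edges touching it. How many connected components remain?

With 5 gone, the remaining components are: {0, 1, 2, 3, 4, 6, 7, 8, 9, 10}.
That is 1 component.

1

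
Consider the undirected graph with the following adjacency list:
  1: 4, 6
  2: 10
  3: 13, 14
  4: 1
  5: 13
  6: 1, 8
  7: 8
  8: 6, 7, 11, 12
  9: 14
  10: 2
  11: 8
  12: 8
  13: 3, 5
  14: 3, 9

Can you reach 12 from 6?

From 6 we can reach 1, 4, 6, 7, 8, 11, 12, which includes 12.

Yes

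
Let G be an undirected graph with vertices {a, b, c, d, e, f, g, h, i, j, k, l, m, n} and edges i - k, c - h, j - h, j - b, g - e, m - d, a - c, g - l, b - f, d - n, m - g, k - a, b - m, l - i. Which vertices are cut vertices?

Removing b increases the component count from 1 to 2, so b is a cut vertex.
Removing d increases the component count from 1 to 2, so d is a cut vertex.
Removing g increases the component count from 1 to 2, so g is a cut vertex.
Likewise m is a cut vertex.
By contrast removing n leaves 1 component; it is not a cut vertex. No other vertex is a cut vertex either.

b, d, g, m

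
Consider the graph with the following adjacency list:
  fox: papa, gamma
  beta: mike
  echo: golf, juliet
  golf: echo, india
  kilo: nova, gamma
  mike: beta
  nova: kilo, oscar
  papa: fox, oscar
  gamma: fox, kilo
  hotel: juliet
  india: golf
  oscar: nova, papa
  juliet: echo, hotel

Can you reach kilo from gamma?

From gamma we can reach fox, kilo, nova, papa, gamma, oscar, which includes kilo.

Yes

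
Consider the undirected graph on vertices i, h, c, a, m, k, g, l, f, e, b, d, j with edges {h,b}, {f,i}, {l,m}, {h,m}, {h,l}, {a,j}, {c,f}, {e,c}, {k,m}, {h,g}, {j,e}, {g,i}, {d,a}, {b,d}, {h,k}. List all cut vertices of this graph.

Removing h increases the component count from 1 to 2, so h is a cut vertex.
By contrast removing m leaves 1 component; it is not a cut vertex. No other vertex is a cut vertex either.

h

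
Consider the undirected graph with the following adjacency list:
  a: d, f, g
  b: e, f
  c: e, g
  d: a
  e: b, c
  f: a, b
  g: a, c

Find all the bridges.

The edges on the cycle f-b-e-c-g-a-f are not bridges since each lies on that cycle.
But removing a-d disconnects a from d — this is a bridge.

a-d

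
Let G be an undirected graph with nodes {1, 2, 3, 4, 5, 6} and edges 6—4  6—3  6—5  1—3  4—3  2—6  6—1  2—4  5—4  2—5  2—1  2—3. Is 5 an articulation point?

Deleting 5 leaves 1 component (was 1) (its neighbors 2, 4, 6 remain connected to each other), so 5 is not a cut vertex.

No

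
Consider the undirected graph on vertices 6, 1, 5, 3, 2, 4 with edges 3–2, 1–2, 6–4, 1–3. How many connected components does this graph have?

3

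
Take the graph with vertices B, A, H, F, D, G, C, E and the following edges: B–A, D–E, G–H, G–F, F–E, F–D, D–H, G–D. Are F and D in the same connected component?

Yes

From F we can reach D, E, F, G, H, which includes D.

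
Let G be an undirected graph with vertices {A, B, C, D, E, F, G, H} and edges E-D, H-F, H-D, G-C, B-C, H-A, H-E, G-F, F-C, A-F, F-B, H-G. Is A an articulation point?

No

Deleting A leaves 1 component (was 1) (its neighbors F, H remain connected to each other), so A is not a cut vertex.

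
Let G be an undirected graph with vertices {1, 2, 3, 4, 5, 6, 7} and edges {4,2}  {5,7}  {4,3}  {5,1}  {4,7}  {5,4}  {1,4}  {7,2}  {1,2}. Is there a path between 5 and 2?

From 5 we can reach 1, 2, 3, 4, 5, 7, which includes 2.

Yes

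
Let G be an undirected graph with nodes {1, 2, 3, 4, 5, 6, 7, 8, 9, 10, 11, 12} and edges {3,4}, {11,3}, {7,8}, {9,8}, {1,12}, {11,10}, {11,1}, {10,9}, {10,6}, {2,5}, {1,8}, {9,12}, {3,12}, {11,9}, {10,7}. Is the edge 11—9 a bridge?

No

After removing 11—9, the path 11-10-9 still connects them, so the edge is not a bridge.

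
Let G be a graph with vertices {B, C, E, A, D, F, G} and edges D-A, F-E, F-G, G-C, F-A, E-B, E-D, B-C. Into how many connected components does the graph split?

Starting from A we can reach A, B, C, D, E, F, G. That is one component of size 7.
Total: 1 component.

1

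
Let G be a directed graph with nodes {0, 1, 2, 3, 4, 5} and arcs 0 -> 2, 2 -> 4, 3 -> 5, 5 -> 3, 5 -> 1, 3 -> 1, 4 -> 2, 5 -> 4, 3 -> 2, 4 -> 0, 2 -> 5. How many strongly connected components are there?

2

{0, 2, 3, 4, 5} are all mutually reachable — one SCC of size 5.
{1} is an SCC by itself.
That gives 2 strongly connected components.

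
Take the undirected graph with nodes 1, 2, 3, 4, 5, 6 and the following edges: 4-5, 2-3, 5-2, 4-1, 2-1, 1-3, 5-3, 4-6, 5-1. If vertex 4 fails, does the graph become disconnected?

Deleting 4 raises the number of components from 1 to 2, so 4 is a cut vertex.

Yes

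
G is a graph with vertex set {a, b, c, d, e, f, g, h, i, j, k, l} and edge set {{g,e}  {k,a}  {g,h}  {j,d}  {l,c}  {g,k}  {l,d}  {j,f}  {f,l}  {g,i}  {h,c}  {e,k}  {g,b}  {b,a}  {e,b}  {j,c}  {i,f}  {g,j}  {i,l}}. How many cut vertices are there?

1

Removing g increases the component count from 1 to 2, so g is a cut vertex.
By contrast removing c leaves 1 component; it is not a cut vertex. No other vertex is a cut vertex either.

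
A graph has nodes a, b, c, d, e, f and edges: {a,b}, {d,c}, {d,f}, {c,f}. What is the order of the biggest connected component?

e is isolated — a component by itself.
Starting from a we can reach a, b. That is one component of size 2.
Starting from c we can reach c, d, f. That is one component of size 3.
The largest has 3 vertices.

3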